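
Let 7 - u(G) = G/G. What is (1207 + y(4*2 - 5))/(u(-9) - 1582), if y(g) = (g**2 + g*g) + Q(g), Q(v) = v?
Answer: -307/394 ≈ -0.77919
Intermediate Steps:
u(G) = 6 (u(G) = 7 - G/G = 7 - 1*1 = 7 - 1 = 6)
y(g) = g + 2*g**2 (y(g) = (g**2 + g*g) + g = (g**2 + g**2) + g = 2*g**2 + g = g + 2*g**2)
(1207 + y(4*2 - 5))/(u(-9) - 1582) = (1207 + (4*2 - 5)*(1 + 2*(4*2 - 5)))/(6 - 1582) = (1207 + (8 - 5)*(1 + 2*(8 - 5)))/(-1576) = (1207 + 3*(1 + 2*3))*(-1/1576) = (1207 + 3*(1 + 6))*(-1/1576) = (1207 + 3*7)*(-1/1576) = (1207 + 21)*(-1/1576) = 1228*(-1/1576) = -307/394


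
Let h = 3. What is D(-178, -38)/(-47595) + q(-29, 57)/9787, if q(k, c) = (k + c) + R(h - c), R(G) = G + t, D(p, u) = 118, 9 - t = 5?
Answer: -2201956/465812265 ≈ -0.0047271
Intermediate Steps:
t = 4 (t = 9 - 1*5 = 9 - 5 = 4)
R(G) = 4 + G (R(G) = G + 4 = 4 + G)
q(k, c) = 7 + k (q(k, c) = (k + c) + (4 + (3 - c)) = (c + k) + (7 - c) = 7 + k)
D(-178, -38)/(-47595) + q(-29, 57)/9787 = 118/(-47595) + (7 - 29)/9787 = 118*(-1/47595) - 22*1/9787 = -118/47595 - 22/9787 = -2201956/465812265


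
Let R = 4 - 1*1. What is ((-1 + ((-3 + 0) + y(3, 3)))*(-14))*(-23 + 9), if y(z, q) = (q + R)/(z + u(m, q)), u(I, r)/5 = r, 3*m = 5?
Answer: -2156/3 ≈ -718.67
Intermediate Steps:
m = 5/3 (m = (⅓)*5 = 5/3 ≈ 1.6667)
u(I, r) = 5*r
R = 3 (R = 4 - 1 = 3)
y(z, q) = (3 + q)/(z + 5*q) (y(z, q) = (q + 3)/(z + 5*q) = (3 + q)/(z + 5*q))
((-1 + ((-3 + 0) + y(3, 3)))*(-14))*(-23 + 9) = ((-1 + ((-3 + 0) + (3 + 3)/(3 + 5*3)))*(-14))*(-23 + 9) = ((-1 + (-3 + 6/(3 + 15)))*(-14))*(-14) = ((-1 + (-3 + 6/18))*(-14))*(-14) = ((-1 + (-3 + (1/18)*6))*(-14))*(-14) = ((-1 + (-3 + ⅓))*(-14))*(-14) = ((-1 - 8/3)*(-14))*(-14) = -11/3*(-14)*(-14) = (154/3)*(-14) = -2156/3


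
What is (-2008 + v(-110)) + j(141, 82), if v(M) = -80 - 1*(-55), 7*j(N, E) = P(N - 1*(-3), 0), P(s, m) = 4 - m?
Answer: -14227/7 ≈ -2032.4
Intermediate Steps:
j(N, E) = 4/7 (j(N, E) = (4 - 1*0)/7 = (4 + 0)/7 = (1/7)*4 = 4/7)
v(M) = -25 (v(M) = -80 + 55 = -25)
(-2008 + v(-110)) + j(141, 82) = (-2008 - 25) + 4/7 = -2033 + 4/7 = -14227/7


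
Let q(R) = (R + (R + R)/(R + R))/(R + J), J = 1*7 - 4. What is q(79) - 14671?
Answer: -601471/41 ≈ -14670.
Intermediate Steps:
J = 3 (J = 7 - 4 = 3)
q(R) = (1 + R)/(3 + R) (q(R) = (R + (R + R)/(R + R))/(R + 3) = (R + (2*R)/((2*R)))/(3 + R) = (R + (2*R)*(1/(2*R)))/(3 + R) = (R + 1)/(3 + R) = (1 + R)/(3 + R))
q(79) - 14671 = (1 + 79)/(3 + 79) - 14671 = 80/82 - 14671 = (1/82)*80 - 14671 = 40/41 - 14671 = -601471/41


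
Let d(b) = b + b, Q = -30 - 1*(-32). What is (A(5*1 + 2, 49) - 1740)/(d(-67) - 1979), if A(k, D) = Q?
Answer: 1738/2113 ≈ 0.82253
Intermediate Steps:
Q = 2 (Q = -30 + 32 = 2)
A(k, D) = 2
d(b) = 2*b
(A(5*1 + 2, 49) - 1740)/(d(-67) - 1979) = (2 - 1740)/(2*(-67) - 1979) = -1738/(-134 - 1979) = -1738/(-2113) = -1738*(-1/2113) = 1738/2113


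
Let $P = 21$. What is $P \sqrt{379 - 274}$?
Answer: $21 \sqrt{105} \approx 215.19$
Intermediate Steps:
$P \sqrt{379 - 274} = 21 \sqrt{379 - 274} = 21 \sqrt{105}$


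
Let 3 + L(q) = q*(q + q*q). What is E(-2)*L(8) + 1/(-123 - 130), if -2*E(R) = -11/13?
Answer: 1594633/6578 ≈ 242.42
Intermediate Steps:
L(q) = -3 + q*(q + q²) (L(q) = -3 + q*(q + q*q) = -3 + q*(q + q²))
E(R) = 11/26 (E(R) = -(-11)/(2*13) = -½*(-11/13) = 11/26)
E(-2)*L(8) + 1/(-123 - 130) = 11*(-3 + 8² + 8³)/26 + 1/(-123 - 130) = 11*(-3 + 64 + 512)/26 + 1/(-253) = (11/26)*573 - 1/253 = 6303/26 - 1/253 = 1594633/6578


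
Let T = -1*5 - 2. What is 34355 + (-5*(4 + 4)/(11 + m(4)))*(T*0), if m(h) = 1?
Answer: 34355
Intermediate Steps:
T = -7 (T = -5 - 2 = -7)
34355 + (-5*(4 + 4)/(11 + m(4)))*(T*0) = 34355 + (-5*(4 + 4)/(11 + 1))*(-7*0) = 34355 - 40/12*0 = 34355 - 5*2/3*0 = 34355 - 10/3*0 = 34355 + 0 = 34355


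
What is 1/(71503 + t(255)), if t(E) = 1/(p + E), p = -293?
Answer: 38/2717113 ≈ 1.3985e-5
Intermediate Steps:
t(E) = 1/(-293 + E)
1/(71503 + t(255)) = 1/(71503 + 1/(-293 + 255)) = 1/(71503 + 1/(-38)) = 1/(71503 - 1/38) = 1/(2717113/38) = 38/2717113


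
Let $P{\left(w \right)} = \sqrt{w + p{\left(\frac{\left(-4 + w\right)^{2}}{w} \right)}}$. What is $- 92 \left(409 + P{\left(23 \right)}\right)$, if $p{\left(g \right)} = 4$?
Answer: $-37628 - 276 \sqrt{3} \approx -38106.0$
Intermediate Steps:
$P{\left(w \right)} = \sqrt{4 + w}$ ($P{\left(w \right)} = \sqrt{w + 4} = \sqrt{4 + w}$)
$- 92 \left(409 + P{\left(23 \right)}\right) = - 92 \left(409 + \sqrt{4 + 23}\right) = - 92 \left(409 + \sqrt{27}\right) = - 92 \left(409 + 3 \sqrt{3}\right) = -37628 - 276 \sqrt{3}$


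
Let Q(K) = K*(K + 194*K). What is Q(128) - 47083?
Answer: 3147797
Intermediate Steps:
Q(K) = 195*K² (Q(K) = K*(195*K) = 195*K²)
Q(128) - 47083 = 195*128² - 47083 = 195*16384 - 47083 = 3194880 - 47083 = 3147797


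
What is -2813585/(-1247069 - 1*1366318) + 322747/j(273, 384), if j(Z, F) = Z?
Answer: 1914355834/1617811 ≈ 1183.3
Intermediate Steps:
-2813585/(-1247069 - 1*1366318) + 322747/j(273, 384) = -2813585/(-1247069 - 1*1366318) + 322747/273 = -2813585/(-1247069 - 1366318) + 322747*(1/273) = -2813585/(-2613387) + 322747/273 = -2813585*(-1/2613387) + 322747/273 = 2813585/2613387 + 322747/273 = 1914355834/1617811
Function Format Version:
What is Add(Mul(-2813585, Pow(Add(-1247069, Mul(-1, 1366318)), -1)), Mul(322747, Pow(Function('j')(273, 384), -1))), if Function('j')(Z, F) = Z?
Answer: Rational(1914355834, 1617811) ≈ 1183.3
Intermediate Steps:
Add(Mul(-2813585, Pow(Add(-1247069, Mul(-1, 1366318)), -1)), Mul(322747, Pow(Function('j')(273, 384), -1))) = Add(Mul(-2813585, Pow(Add(-1247069, Mul(-1, 1366318)), -1)), Mul(322747, Pow(273, -1))) = Add(Mul(-2813585, Pow(Add(-1247069, -1366318), -1)), Mul(322747, Rational(1, 273))) = Add(Mul(-2813585, Pow(-2613387, -1)), Rational(322747, 273)) = Add(Mul(-2813585, Rational(-1, 2613387)), Rational(322747, 273)) = Add(Rational(2813585, 2613387), Rational(322747, 273)) = Rational(1914355834, 1617811)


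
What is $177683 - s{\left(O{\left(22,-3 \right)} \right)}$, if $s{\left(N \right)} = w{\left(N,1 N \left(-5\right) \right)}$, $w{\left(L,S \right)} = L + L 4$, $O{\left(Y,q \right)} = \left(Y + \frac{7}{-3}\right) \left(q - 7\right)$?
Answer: $\frac{535999}{3} \approx 1.7867 \cdot 10^{5}$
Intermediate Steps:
$O{\left(Y,q \right)} = \left(-7 + q\right) \left(- \frac{7}{3} + Y\right)$ ($O{\left(Y,q \right)} = \left(Y + 7 \left(- \frac{1}{3}\right)\right) \left(-7 + q\right) = \left(Y - \frac{7}{3}\right) \left(-7 + q\right) = \left(- \frac{7}{3} + Y\right) \left(-7 + q\right) = \left(-7 + q\right) \left(- \frac{7}{3} + Y\right)$)
$w{\left(L,S \right)} = 5 L$ ($w{\left(L,S \right)} = L + 4 L = 5 L$)
$s{\left(N \right)} = 5 N$
$177683 - s{\left(O{\left(22,-3 \right)} \right)} = 177683 - 5 \left(\frac{49}{3} - 154 - -7 + 22 \left(-3\right)\right) = 177683 - 5 \left(\frac{49}{3} - 154 + 7 - 66\right) = 177683 - 5 \left(- \frac{590}{3}\right) = 177683 - - \frac{2950}{3} = 177683 + \frac{2950}{3} = \frac{535999}{3}$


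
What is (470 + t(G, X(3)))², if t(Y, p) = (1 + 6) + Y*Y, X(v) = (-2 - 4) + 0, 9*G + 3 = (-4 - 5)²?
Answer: 24690961/81 ≈ 3.0483e+5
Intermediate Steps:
G = 26/3 (G = -⅓ + (-4 - 5)²/9 = -⅓ + (⅑)*(-9)² = -⅓ + (⅑)*81 = -⅓ + 9 = 26/3 ≈ 8.6667)
X(v) = -6 (X(v) = -6 + 0 = -6)
t(Y, p) = 7 + Y²
(470 + t(G, X(3)))² = (470 + (7 + (26/3)²))² = (470 + (7 + 676/9))² = (470 + 739/9)² = (4969/9)² = 24690961/81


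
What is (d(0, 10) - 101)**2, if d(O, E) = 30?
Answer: 5041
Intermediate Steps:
(d(0, 10) - 101)**2 = (30 - 101)**2 = (-71)**2 = 5041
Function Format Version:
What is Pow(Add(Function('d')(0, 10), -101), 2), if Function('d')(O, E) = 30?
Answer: 5041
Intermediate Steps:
Pow(Add(Function('d')(0, 10), -101), 2) = Pow(Add(30, -101), 2) = Pow(-71, 2) = 5041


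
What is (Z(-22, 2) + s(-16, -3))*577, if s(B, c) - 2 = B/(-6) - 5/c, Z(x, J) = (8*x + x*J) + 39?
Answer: -302348/3 ≈ -1.0078e+5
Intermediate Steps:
Z(x, J) = 39 + 8*x + J*x (Z(x, J) = (8*x + J*x) + 39 = 39 + 8*x + J*x)
s(B, c) = 2 - 5/c - B/6 (s(B, c) = 2 + (B/(-6) - 5/c) = 2 + (B*(-1/6) - 5/c) = 2 + (-B/6 - 5/c) = 2 + (-5/c - B/6) = 2 - 5/c - B/6)
(Z(-22, 2) + s(-16, -3))*577 = ((39 + 8*(-22) + 2*(-22)) + (2 - 5/(-3) - 1/6*(-16)))*577 = ((39 - 176 - 44) + (2 - 5*(-1/3) + 8/3))*577 = (-181 + (2 + 5/3 + 8/3))*577 = (-181 + 19/3)*577 = -524/3*577 = -302348/3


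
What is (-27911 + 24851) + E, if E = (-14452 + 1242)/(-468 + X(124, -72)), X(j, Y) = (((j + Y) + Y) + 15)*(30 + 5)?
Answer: -1954370/643 ≈ -3039.5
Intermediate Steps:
X(j, Y) = 525 + 35*j + 70*Y (X(j, Y) = (((Y + j) + Y) + 15)*35 = ((j + 2*Y) + 15)*35 = (15 + j + 2*Y)*35 = 525 + 35*j + 70*Y)
E = 13210/643 (E = (-14452 + 1242)/(-468 + (525 + 35*124 + 70*(-72))) = -13210/(-468 + (525 + 4340 - 5040)) = -13210/(-468 - 175) = -13210/(-643) = -13210*(-1/643) = 13210/643 ≈ 20.544)
(-27911 + 24851) + E = (-27911 + 24851) + 13210/643 = -3060 + 13210/643 = -1954370/643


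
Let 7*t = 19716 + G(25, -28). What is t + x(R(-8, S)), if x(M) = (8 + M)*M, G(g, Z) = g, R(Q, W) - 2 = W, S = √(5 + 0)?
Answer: 19916/7 + 12*√5 ≈ 2872.0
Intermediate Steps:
S = √5 ≈ 2.2361
R(Q, W) = 2 + W
x(M) = M*(8 + M)
t = 19741/7 (t = (19716 + 25)/7 = (⅐)*19741 = 19741/7 ≈ 2820.1)
t + x(R(-8, S)) = 19741/7 + (2 + √5)*(8 + (2 + √5)) = 19741/7 + (2 + √5)*(10 + √5)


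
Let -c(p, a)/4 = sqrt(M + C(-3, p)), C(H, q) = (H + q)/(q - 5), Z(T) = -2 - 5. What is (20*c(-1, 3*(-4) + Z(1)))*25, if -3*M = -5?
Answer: -2000*sqrt(21)/3 ≈ -3055.1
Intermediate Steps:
Z(T) = -7
M = 5/3 (M = -1/3*(-5) = 5/3 ≈ 1.6667)
C(H, q) = (H + q)/(-5 + q)
c(p, a) = -4*sqrt(5/3 + (-3 + p)/(-5 + p))
(20*c(-1, 3*(-4) + Z(1)))*25 = (20*(-4*sqrt(6)*sqrt((-17 + 4*(-1))/(-5 - 1))/3))*25 = (20*(-4*sqrt(6)*sqrt((-17 - 4)/(-6))/3))*25 = (20*(-4*sqrt(6)*sqrt(-1/6*(-21))/3))*25 = (20*(-4*sqrt(6)*sqrt(7/2)/3))*25 = (20*(-4*sqrt(6)*sqrt(14)/2/3))*25 = (20*(-4*sqrt(21)/3))*25 = -80*sqrt(21)/3*25 = -2000*sqrt(21)/3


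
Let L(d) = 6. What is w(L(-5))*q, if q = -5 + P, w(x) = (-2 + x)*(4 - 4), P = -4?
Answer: 0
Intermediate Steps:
w(x) = 0 (w(x) = (-2 + x)*0 = 0)
q = -9 (q = -5 - 4 = -9)
w(L(-5))*q = 0*(-9) = 0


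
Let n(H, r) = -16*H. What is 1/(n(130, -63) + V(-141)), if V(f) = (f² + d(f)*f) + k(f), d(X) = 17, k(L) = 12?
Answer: 1/15416 ≈ 6.4868e-5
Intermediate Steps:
V(f) = 12 + f² + 17*f (V(f) = (f² + 17*f) + 12 = 12 + f² + 17*f)
1/(n(130, -63) + V(-141)) = 1/(-16*130 + (12 + (-141)² + 17*(-141))) = 1/(-2080 + (12 + 19881 - 2397)) = 1/(-2080 + 17496) = 1/15416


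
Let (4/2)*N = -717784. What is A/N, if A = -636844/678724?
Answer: 159211/60897153452 ≈ 2.6144e-6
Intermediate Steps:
N = -358892 (N = (1/2)*(-717784) = -358892)
A = -159211/169681 (A = -636844*1/678724 = -159211/169681 ≈ -0.93830)
A/N = -159211/169681/(-358892) = -159211/169681*(-1/358892) = 159211/60897153452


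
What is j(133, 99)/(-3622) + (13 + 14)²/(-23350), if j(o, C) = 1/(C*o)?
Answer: -8691667624/278395476975 ≈ -0.031221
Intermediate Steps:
j(o, C) = 1/(C*o)
j(133, 99)/(-3622) + (13 + 14)²/(-23350) = (1/(99*133))/(-3622) + (13 + 14)²/(-23350) = ((1/99)*(1/133))*(-1/3622) + 27²*(-1/23350) = (1/13167)*(-1/3622) + 729*(-1/23350) = -1/47690874 - 729/23350 = -8691667624/278395476975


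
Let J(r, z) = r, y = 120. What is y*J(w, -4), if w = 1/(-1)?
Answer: -120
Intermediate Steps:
w = -1 (w = 1*(-1) = -1)
y*J(w, -4) = 120*(-1) = -120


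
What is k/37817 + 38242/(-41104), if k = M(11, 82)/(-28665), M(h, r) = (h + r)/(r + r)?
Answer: -40468227554759/43496836579560 ≈ -0.93037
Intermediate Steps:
M(h, r) = (h + r)/(2*r) (M(h, r) = (h + r)/((2*r)) = (h + r)*(1/(2*r)) = (h + r)/(2*r))
k = -31/1567020 (k = ((½)*(11 + 82)/82)/(-28665) = ((½)*(1/82)*93)*(-1/28665) = (93/164)*(-1/28665) = -31/1567020 ≈ -1.9783e-5)
k/37817 + 38242/(-41104) = -31/1567020/37817 + 38242/(-41104) = -31/1567020*1/37817 + 38242*(-1/41104) = -31/59259995340 - 19121/20552 = -40468227554759/43496836579560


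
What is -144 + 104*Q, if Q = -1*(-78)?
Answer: 7968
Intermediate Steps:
Q = 78
-144 + 104*Q = -144 + 104*78 = -144 + 8112 = 7968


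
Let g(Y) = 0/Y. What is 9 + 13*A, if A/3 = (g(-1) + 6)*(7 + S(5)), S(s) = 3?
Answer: 2349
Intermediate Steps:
g(Y) = 0
A = 180 (A = 3*((0 + 6)*(7 + 3)) = 3*(6*10) = 3*60 = 180)
9 + 13*A = 9 + 13*180 = 9 + 2340 = 2349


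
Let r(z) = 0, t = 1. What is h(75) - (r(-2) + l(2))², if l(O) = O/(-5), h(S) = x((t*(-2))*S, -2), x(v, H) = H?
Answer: -54/25 ≈ -2.1600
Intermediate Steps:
h(S) = -2
l(O) = -O/5 (l(O) = O*(-⅕) = -O/5)
h(75) - (r(-2) + l(2))² = -2 - (0 - ⅕*2)² = -2 - (0 - ⅖)² = -2 - (-⅖)² = -2 - 1*4/25 = -2 - 4/25 = -54/25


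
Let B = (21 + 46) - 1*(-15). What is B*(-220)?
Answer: -18040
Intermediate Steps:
B = 82 (B = 67 + 15 = 82)
B*(-220) = 82*(-220) = -18040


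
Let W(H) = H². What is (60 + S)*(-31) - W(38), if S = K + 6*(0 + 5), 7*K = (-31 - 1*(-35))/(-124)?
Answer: -29637/7 ≈ -4233.9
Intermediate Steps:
K = -1/217 (K = ((-31 - 1*(-35))/(-124))/7 = ((-31 + 35)*(-1/124))/7 = (4*(-1/124))/7 = (⅐)*(-1/31) = -1/217 ≈ -0.0046083)
S = 6509/217 (S = -1/217 + 6*(0 + 5) = -1/217 + 6*5 = -1/217 + 30 = 6509/217 ≈ 29.995)
(60 + S)*(-31) - W(38) = (60 + 6509/217)*(-31) - 1*38² = (19529/217)*(-31) - 1*1444 = -19529/7 - 1444 = -29637/7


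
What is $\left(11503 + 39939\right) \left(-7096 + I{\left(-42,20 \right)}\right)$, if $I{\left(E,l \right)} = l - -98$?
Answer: $-358962276$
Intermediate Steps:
$I{\left(E,l \right)} = 98 + l$ ($I{\left(E,l \right)} = l + 98 = 98 + l$)
$\left(11503 + 39939\right) \left(-7096 + I{\left(-42,20 \right)}\right) = \left(11503 + 39939\right) \left(-7096 + \left(98 + 20\right)\right) = 51442 \left(-7096 + 118\right) = 51442 \left(-6978\right) = -358962276$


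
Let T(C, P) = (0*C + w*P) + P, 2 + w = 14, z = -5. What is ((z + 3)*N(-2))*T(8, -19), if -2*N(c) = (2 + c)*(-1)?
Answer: 0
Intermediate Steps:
w = 12 (w = -2 + 14 = 12)
T(C, P) = 13*P (T(C, P) = (0*C + 12*P) + P = (0 + 12*P) + P = 12*P + P = 13*P)
N(c) = 1 + c/2 (N(c) = -(2 + c)*(-1)/2 = -(-2 - c)/2 = 1 + c/2)
((z + 3)*N(-2))*T(8, -19) = ((-5 + 3)*(1 + (½)*(-2)))*(13*(-19)) = -2*(1 - 1)*(-247) = -2*0*(-247) = 0*(-247) = 0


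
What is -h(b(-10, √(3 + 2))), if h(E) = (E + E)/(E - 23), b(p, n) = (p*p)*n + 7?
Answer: -6264/3109 - 575*√5/6218 ≈ -2.2216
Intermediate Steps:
b(p, n) = 7 + n*p² (b(p, n) = p²*n + 7 = n*p² + 7 = 7 + n*p²)
h(E) = 2*E/(-23 + E) (h(E) = (2*E)/(-23 + E) = 2*E/(-23 + E))
-h(b(-10, √(3 + 2))) = -2*(7 + √(3 + 2)*(-10)²)/(-23 + (7 + √(3 + 2)*(-10)²)) = -2*(7 + √5*100)/(-23 + (7 + √5*100)) = -2*(7 + 100*√5)/(-23 + (7 + 100*√5)) = -2*(7 + 100*√5)/(-16 + 100*√5)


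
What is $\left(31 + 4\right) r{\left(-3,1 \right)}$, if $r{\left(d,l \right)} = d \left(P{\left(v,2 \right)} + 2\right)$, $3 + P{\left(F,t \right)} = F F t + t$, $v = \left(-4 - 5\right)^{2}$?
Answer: $-1377915$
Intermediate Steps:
$v = 81$ ($v = \left(-9\right)^{2} = 81$)
$P{\left(F,t \right)} = -3 + t + t F^{2}$ ($P{\left(F,t \right)} = -3 + \left(F F t + t\right) = -3 + \left(F^{2} t + t\right) = -3 + \left(t F^{2} + t\right) = -3 + \left(t + t F^{2}\right) = -3 + t + t F^{2}$)
$r{\left(d,l \right)} = 13123 d$ ($r{\left(d,l \right)} = d \left(\left(-3 + 2 + 2 \cdot 81^{2}\right) + 2\right) = d \left(\left(-3 + 2 + 2 \cdot 6561\right) + 2\right) = d \left(\left(-3 + 2 + 13122\right) + 2\right) = d \left(13121 + 2\right) = d 13123 = 13123 d$)
$\left(31 + 4\right) r{\left(-3,1 \right)} = \left(31 + 4\right) 13123 \left(-3\right) = 35 \left(-39369\right) = -1377915$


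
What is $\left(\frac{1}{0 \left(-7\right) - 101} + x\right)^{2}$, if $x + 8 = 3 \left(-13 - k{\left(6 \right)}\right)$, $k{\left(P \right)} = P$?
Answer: $\frac{43112356}{10201} \approx 4226.3$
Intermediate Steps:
$x = -65$ ($x = -8 + 3 \left(-13 - 6\right) = -8 + 3 \left(-19\right) = -8 - 57 = -65$)
$\left(\frac{1}{0 \left(-7\right) - 101} + x\right)^{2} = \left(\frac{1}{0 \left(-7\right) - 101} - 65\right)^{2} = \left(\frac{1}{0 - 101} - 65\right)^{2} = \left(\frac{1}{-101} - 65\right)^{2} = \left(- \frac{1}{101} - 65\right)^{2} = \left(- \frac{6566}{101}\right)^{2} = \frac{43112356}{10201}$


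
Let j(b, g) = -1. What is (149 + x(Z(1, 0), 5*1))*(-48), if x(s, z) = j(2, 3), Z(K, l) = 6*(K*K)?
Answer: -7104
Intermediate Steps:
Z(K, l) = 6*K**2
x(s, z) = -1
(149 + x(Z(1, 0), 5*1))*(-48) = (149 - 1)*(-48) = 148*(-48) = -7104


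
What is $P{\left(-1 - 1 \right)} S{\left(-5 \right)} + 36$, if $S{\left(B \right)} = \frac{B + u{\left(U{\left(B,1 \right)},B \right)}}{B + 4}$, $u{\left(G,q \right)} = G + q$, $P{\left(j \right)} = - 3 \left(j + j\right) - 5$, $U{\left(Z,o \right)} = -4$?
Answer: $134$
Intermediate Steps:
$P{\left(j \right)} = -5 - 6 j$ ($P{\left(j \right)} = - 3 \cdot 2 j - 5 = - 6 j - 5 = -5 - 6 j$)
$S{\left(B \right)} = \frac{-4 + 2 B}{4 + B}$ ($S{\left(B \right)} = \frac{B + \left(-4 + B\right)}{B + 4} = \frac{-4 + 2 B}{4 + B}$)
$P{\left(-1 - 1 \right)} S{\left(-5 \right)} + 36 = \left(-5 - 6 \left(-1 - 1\right)\right) \frac{2 \left(-2 - 5\right)}{4 - 5} + 36 = \left(-5 - 6 \left(-1 - 1\right)\right) 2 \frac{1}{-1} \left(-7\right) + 36 = \left(-5 - -12\right) 2 \left(-1\right) \left(-7\right) + 36 = \left(-5 + 12\right) 14 + 36 = 7 \cdot 14 + 36 = 98 + 36 = 134$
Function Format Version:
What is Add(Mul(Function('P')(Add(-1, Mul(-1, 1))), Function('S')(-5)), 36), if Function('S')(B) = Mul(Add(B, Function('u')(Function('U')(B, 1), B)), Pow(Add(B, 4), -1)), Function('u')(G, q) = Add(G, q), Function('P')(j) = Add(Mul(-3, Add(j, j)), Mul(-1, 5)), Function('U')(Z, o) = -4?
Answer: 134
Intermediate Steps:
Function('P')(j) = Add(-5, Mul(-6, j)) (Function('P')(j) = Add(Mul(-3, Mul(2, j)), -5) = Add(Mul(-6, j), -5) = Add(-5, Mul(-6, j)))
Function('S')(B) = Mul(Pow(Add(4, B), -1), Add(-4, Mul(2, B))) (Function('S')(B) = Mul(Add(B, Add(-4, B)), Pow(Add(B, 4), -1)) = Mul(Add(-4, Mul(2, B)), Pow(Add(4, B), -1)) = Mul(Pow(Add(4, B), -1), Add(-4, Mul(2, B))))
Add(Mul(Function('P')(Add(-1, Mul(-1, 1))), Function('S')(-5)), 36) = Add(Mul(Add(-5, Mul(-6, Add(-1, Mul(-1, 1)))), Mul(2, Pow(Add(4, -5), -1), Add(-2, -5))), 36) = Add(Mul(Add(-5, Mul(-6, Add(-1, -1))), Mul(2, Pow(-1, -1), -7)), 36) = Add(Mul(Add(-5, Mul(-6, -2)), Mul(2, -1, -7)), 36) = Add(Mul(Add(-5, 12), 14), 36) = Add(Mul(7, 14), 36) = Add(98, 36) = 134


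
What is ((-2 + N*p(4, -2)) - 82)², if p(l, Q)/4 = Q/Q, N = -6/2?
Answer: 9216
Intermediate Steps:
N = -3 (N = -6*½ = -3)
p(l, Q) = 4 (p(l, Q) = 4*(Q/Q) = 4*1 = 4)
((-2 + N*p(4, -2)) - 82)² = ((-2 - 3*4) - 82)² = ((-2 - 12) - 82)² = (-14 - 82)² = (-96)² = 9216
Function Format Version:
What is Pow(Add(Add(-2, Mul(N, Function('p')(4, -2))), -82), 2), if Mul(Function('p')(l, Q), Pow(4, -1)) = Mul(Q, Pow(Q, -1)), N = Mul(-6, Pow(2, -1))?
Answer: 9216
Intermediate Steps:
N = -3 (N = Mul(-6, Rational(1, 2)) = -3)
Function('p')(l, Q) = 4 (Function('p')(l, Q) = Mul(4, Mul(Q, Pow(Q, -1))) = Mul(4, 1) = 4)
Pow(Add(Add(-2, Mul(N, Function('p')(4, -2))), -82), 2) = Pow(Add(Add(-2, Mul(-3, 4)), -82), 2) = Pow(Add(Add(-2, -12), -82), 2) = Pow(Add(-14, -82), 2) = Pow(-96, 2) = 9216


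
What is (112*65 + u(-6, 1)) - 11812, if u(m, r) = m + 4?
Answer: -4534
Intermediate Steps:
u(m, r) = 4 + m
(112*65 + u(-6, 1)) - 11812 = (112*65 + (4 - 6)) - 11812 = (7280 - 2) - 11812 = 7278 - 11812 = -4534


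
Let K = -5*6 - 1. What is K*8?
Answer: -248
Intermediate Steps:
K = -31 (K = -30 - 1 = -31)
K*8 = -31*8 = -248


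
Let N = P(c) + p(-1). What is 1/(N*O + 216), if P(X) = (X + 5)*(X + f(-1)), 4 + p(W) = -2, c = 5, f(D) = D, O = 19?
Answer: 1/862 ≈ 0.0011601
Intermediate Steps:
p(W) = -6 (p(W) = -4 - 2 = -6)
P(X) = (-1 + X)*(5 + X) (P(X) = (X + 5)*(X - 1) = (5 + X)*(-1 + X) = (-1 + X)*(5 + X))
N = 34 (N = (-5 + 5² + 4*5) - 6 = (-5 + 25 + 20) - 6 = 40 - 6 = 34)
1/(N*O + 216) = 1/(34*19 + 216) = 1/(646 + 216) = 1/862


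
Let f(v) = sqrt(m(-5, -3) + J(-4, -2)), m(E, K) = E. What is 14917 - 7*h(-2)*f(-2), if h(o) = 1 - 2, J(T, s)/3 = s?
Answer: 14917 + 7*I*sqrt(11) ≈ 14917.0 + 23.216*I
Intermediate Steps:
J(T, s) = 3*s
h(o) = -1
f(v) = I*sqrt(11) (f(v) = sqrt(-5 + 3*(-2)) = sqrt(-5 - 6) = sqrt(-11) = I*sqrt(11))
14917 - 7*h(-2)*f(-2) = 14917 - 7*(-1)*I*sqrt(11) = 14917 - (-7)*I*sqrt(11) = 14917 + 7*I*sqrt(11)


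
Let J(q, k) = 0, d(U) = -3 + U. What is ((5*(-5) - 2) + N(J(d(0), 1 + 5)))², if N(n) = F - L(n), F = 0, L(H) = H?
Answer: 729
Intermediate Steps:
N(n) = -n (N(n) = 0 - n = -n)
((5*(-5) - 2) + N(J(d(0), 1 + 5)))² = ((5*(-5) - 2) - 1*0)² = ((-25 - 2) + 0)² = (-27 + 0)² = (-27)² = 729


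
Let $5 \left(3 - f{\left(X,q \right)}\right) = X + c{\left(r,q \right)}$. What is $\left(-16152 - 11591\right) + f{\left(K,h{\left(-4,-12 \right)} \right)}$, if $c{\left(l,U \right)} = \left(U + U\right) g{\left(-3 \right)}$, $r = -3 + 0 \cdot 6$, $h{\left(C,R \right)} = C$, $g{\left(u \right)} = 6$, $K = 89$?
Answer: $- \frac{138741}{5} \approx -27748.0$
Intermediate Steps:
$r = -3$ ($r = -3 + 0 = -3$)
$c{\left(l,U \right)} = 12 U$ ($c{\left(l,U \right)} = \left(U + U\right) 6 = 2 U 6 = 12 U$)
$f{\left(X,q \right)} = 3 - \frac{12 q}{5} - \frac{X}{5}$ ($f{\left(X,q \right)} = 3 - \frac{X + 12 q}{5} = 3 - \left(\frac{X}{5} + \frac{12 q}{5}\right) = 3 - \frac{12 q}{5} - \frac{X}{5}$)
$\left(-16152 - 11591\right) + f{\left(K,h{\left(-4,-12 \right)} \right)} = \left(-16152 - 11591\right) - \frac{26}{5} = -27743 + \left(3 + \frac{48}{5} - \frac{89}{5}\right) = -27743 - \frac{26}{5} = - \frac{138741}{5}$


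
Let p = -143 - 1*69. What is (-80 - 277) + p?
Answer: -569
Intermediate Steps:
p = -212 (p = -143 - 69 = -212)
(-80 - 277) + p = (-80 - 277) - 212 = -357 - 212 = -569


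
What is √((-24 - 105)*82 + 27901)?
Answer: √17323 ≈ 131.62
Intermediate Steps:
√((-24 - 105)*82 + 27901) = √(-129*82 + 27901) = √(-10578 + 27901) = √17323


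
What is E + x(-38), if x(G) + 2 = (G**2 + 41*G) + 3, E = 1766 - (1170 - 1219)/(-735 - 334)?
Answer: 1767008/1069 ≈ 1653.0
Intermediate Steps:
E = 1887805/1069 (E = 1766 - (-49)/(-1069) = 1766 - (-49)*(-1)/1069 = 1766 - 1*49/1069 = 1766 - 49/1069 = 1887805/1069 ≈ 1766.0)
x(G) = 1 + G**2 + 41*G (x(G) = -2 + ((G**2 + 41*G) + 3) = -2 + (3 + G**2 + 41*G) = 1 + G**2 + 41*G)
E + x(-38) = 1887805/1069 + (1 + (-38)**2 + 41*(-38)) = 1887805/1069 + (1 + 1444 - 1558) = 1887805/1069 - 113 = 1767008/1069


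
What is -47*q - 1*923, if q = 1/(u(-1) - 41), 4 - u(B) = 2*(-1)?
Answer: -32258/35 ≈ -921.66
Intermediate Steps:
u(B) = 6 (u(B) = 4 - 2*(-1) = 4 - 1*(-2) = 4 + 2 = 6)
q = -1/35 (q = 1/(6 - 41) = 1/(-35) = -1/35 ≈ -0.028571)
-47*q - 1*923 = -47*(-1/35) - 1*923 = 47/35 - 923 = -32258/35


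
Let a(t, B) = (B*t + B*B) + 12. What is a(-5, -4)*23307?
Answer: 1118736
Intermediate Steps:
a(t, B) = 12 + B² + B*t (a(t, B) = (B*t + B²) + 12 = (B² + B*t) + 12 = 12 + B² + B*t)
a(-5, -4)*23307 = (12 + (-4)² - 4*(-5))*23307 = (12 + 16 + 20)*23307 = 48*23307 = 1118736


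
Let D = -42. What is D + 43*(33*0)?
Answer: -42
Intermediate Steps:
D + 43*(33*0) = -42 + 43*(33*0) = -42 + 43*0 = -42 + 0 = -42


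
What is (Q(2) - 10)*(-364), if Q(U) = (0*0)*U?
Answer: 3640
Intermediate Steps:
Q(U) = 0 (Q(U) = 0*U = 0)
(Q(2) - 10)*(-364) = (0 - 10)*(-364) = -10*(-364) = 3640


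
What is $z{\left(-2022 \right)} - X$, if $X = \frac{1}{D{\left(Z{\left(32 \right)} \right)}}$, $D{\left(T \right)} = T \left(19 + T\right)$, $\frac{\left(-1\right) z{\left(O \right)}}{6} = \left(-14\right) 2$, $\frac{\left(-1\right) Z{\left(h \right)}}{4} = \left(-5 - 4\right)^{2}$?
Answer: $\frac{16601759}{98820} \approx 168.0$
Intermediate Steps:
$Z{\left(h \right)} = -324$ ($Z{\left(h \right)} = - 4 \left(-5 - 4\right)^{2} = - 4 \left(-9\right)^{2} = \left(-4\right) 81 = -324$)
$z{\left(O \right)} = 168$ ($z{\left(O \right)} = - 6 \left(\left(-14\right) 2\right) = \left(-6\right) \left(-28\right) = 168$)
$X = \frac{1}{98820}$ ($X = \frac{1}{\left(-324\right) \left(19 - 324\right)} = \frac{1}{\left(-324\right) \left(-305\right)} = \frac{1}{98820} \approx 1.0119 \cdot 10^{-5}$)
$z{\left(-2022 \right)} - X = 168 - \frac{1}{98820} = \frac{16601759}{98820}$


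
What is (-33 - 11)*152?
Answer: -6688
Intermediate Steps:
(-33 - 11)*152 = -44*152 = -6688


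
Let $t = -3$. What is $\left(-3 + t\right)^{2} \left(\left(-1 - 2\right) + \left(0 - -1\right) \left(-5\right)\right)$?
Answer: $-288$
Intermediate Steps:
$\left(-3 + t\right)^{2} \left(\left(-1 - 2\right) + \left(0 - -1\right) \left(-5\right)\right) = \left(-3 - 3\right)^{2} \left(\left(-1 - 2\right) + \left(0 - -1\right) \left(-5\right)\right) = \left(-6\right)^{2} \left(-3 + \left(0 + 1\right) \left(-5\right)\right) = 36 \left(-3 + 1 \left(-5\right)\right) = 36 \left(-3 - 5\right) = 36 \left(-8\right) = -288$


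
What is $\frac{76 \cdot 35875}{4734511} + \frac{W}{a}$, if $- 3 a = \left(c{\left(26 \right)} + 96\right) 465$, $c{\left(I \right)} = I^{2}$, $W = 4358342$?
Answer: $- \frac{10154182575381}{283265793130} \approx -35.847$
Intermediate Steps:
$a = -119660$ ($a = - \frac{\left(26^{2} + 96\right) 465}{3} = - \frac{\left(676 + 96\right) 465}{3} = - \frac{772 \cdot 465}{3} = \left(- \frac{1}{3}\right) 358980 = -119660$)
$\frac{76 \cdot 35875}{4734511} + \frac{W}{a} = \frac{76 \cdot 35875}{4734511} + \frac{4358342}{-119660} = 2726500 \cdot \frac{1}{4734511} + 4358342 \left(- \frac{1}{119660}\right) = \frac{2726500}{4734511} - \frac{2179171}{59830} = - \frac{10154182575381}{283265793130}$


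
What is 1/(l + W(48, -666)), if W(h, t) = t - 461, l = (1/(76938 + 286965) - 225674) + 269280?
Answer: 363903/15458235538 ≈ 2.3541e-5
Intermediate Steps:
l = 15868354219/363903 (l = (1/363903 - 225674) + 269280 = -82123445621/363903 + 269280 = 15868354219/363903 ≈ 43606.)
W(h, t) = -461 + t
1/(l + W(48, -666)) = 1/(15868354219/363903 + (-461 - 666)) = 1/(15868354219/363903 - 1127) = 1/(15458235538/363903) = 363903/15458235538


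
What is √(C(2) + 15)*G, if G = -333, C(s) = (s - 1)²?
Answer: -1332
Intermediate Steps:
C(s) = (-1 + s)²
√(C(2) + 15)*G = √((-1 + 2)² + 15)*(-333) = √(1² + 15)*(-333) = √(1 + 15)*(-333) = √16*(-333) = 4*(-333) = -1332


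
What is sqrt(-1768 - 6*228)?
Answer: 56*I ≈ 56.0*I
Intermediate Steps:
sqrt(-1768 - 6*228) = sqrt(-1768 - 1368) = sqrt(-3136) = 56*I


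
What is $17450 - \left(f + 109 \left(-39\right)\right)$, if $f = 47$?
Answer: $21654$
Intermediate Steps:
$17450 - \left(f + 109 \left(-39\right)\right) = 17450 - \left(47 + 109 \left(-39\right)\right) = 17450 - \left(47 - 4251\right) = 17450 - -4204 = 17450 + 4204 = 21654$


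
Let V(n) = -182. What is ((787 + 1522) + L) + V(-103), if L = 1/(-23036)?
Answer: 48997571/23036 ≈ 2127.0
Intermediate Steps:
L = -1/23036 ≈ -4.3410e-5
((787 + 1522) + L) + V(-103) = ((787 + 1522) - 1/23036) - 182 = (2309 - 1/23036) - 182 = 53190123/23036 - 182 = 48997571/23036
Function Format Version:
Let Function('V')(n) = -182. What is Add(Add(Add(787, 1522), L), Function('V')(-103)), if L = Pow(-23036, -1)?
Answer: Rational(48997571, 23036) ≈ 2127.0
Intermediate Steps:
L = Rational(-1, 23036) ≈ -4.3410e-5
Add(Add(Add(787, 1522), L), Function('V')(-103)) = Add(Add(Add(787, 1522), Rational(-1, 23036)), -182) = Add(Add(2309, Rational(-1, 23036)), -182) = Add(Rational(53190123, 23036), -182) = Rational(48997571, 23036)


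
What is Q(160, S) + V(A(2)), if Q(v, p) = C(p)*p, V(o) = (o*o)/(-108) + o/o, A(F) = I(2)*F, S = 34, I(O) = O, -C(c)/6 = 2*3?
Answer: -33025/27 ≈ -1223.1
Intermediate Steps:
C(c) = -36 (C(c) = -12*3 = -6*6 = -36)
A(F) = 2*F
V(o) = 1 - o²/108 (V(o) = o²*(-1/108) + 1 = -o²/108 + 1 = 1 - o²/108)
Q(v, p) = -36*p
Q(160, S) + V(A(2)) = -36*34 + (1 - (2*2)²/108) = -1224 + (1 - 1/108*4²) = -1224 + (1 - 1/108*16) = -1224 + (1 - 4/27) = -1224 + 23/27 = -33025/27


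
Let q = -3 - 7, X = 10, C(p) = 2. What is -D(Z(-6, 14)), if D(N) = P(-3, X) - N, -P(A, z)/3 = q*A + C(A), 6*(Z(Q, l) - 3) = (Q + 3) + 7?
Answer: 299/3 ≈ 99.667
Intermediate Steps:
Z(Q, l) = 14/3 + Q/6 (Z(Q, l) = 3 + ((Q + 3) + 7)/6 = 3 + ((3 + Q) + 7)/6 = 3 + (10 + Q)/6 = 3 + (5/3 + Q/6) = 14/3 + Q/6)
q = -10
P(A, z) = -6 + 30*A (P(A, z) = -3*(-10*A + 2) = -3*(2 - 10*A) = -6 + 30*A)
D(N) = -96 - N (D(N) = (-6 + 30*(-3)) - N = (-6 - 90) - N = -96 - N)
-D(Z(-6, 14)) = -(-96 - (14/3 + (1/6)*(-6))) = -(-96 - (14/3 - 1)) = -(-96 - 1*11/3) = -(-96 - 11/3) = -1*(-299/3) = 299/3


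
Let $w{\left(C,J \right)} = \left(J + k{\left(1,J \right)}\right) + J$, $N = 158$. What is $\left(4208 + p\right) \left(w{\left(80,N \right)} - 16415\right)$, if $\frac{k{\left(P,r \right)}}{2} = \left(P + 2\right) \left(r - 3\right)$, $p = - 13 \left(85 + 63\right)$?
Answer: $-34645996$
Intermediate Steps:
$p = -1924$ ($p = \left(-13\right) 148 = -1924$)
$k{\left(P,r \right)} = 2 \left(-3 + r\right) \left(2 + P\right)$ ($k{\left(P,r \right)} = 2 \left(P + 2\right) \left(r - 3\right) = 2 \left(2 + P\right) \left(-3 + r\right) = 2 \left(-3 + r\right) \left(2 + P\right)$)
$w{\left(C,J \right)} = -18 + 8 J$ ($w{\left(C,J \right)} = \left(J + \left(-12 - 6 + 4 J + 2 \cdot 1 J\right)\right) + J = \left(J + \left(-12 - 6 + 4 J + 2 J\right)\right) + J = \left(J + \left(-18 + 6 J\right)\right) + J = \left(-18 + 7 J\right) + J = -18 + 8 J$)
$\left(4208 + p\right) \left(w{\left(80,N \right)} - 16415\right) = \left(4208 - 1924\right) \left(\left(-18 + 8 \cdot 158\right) - 16415\right) = 2284 \left(\left(-18 + 1264\right) - 16415\right) = 2284 \left(1246 - 16415\right) = 2284 \left(-15169\right) = -34645996$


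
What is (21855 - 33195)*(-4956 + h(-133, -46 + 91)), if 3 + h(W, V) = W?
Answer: 57743280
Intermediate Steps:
h(W, V) = -3 + W
(21855 - 33195)*(-4956 + h(-133, -46 + 91)) = (21855 - 33195)*(-4956 + (-3 - 133)) = -11340*(-4956 - 136) = -11340*(-5092) = 57743280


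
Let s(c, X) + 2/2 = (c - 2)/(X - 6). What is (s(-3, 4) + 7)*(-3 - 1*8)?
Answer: -187/2 ≈ -93.500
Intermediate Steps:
s(c, X) = -1 + (-2 + c)/(-6 + X) (s(c, X) = -1 + (c - 2)/(X - 6) = -1 + (-2 + c)/(-6 + X))
(s(-3, 4) + 7)*(-3 - 1*8) = ((4 - 3 - 1*4)/(-6 + 4) + 7)*(-3 - 1*8) = ((4 - 3 - 4)/(-2) + 7)*(-3 - 8) = (-1/2*(-3) + 7)*(-11) = (3/2 + 7)*(-11) = (17/2)*(-11) = -187/2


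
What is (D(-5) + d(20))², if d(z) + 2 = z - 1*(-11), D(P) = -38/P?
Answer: 33489/25 ≈ 1339.6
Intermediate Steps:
d(z) = 9 + z (d(z) = -2 + (z - 1*(-11)) = -2 + (z + 11) = -2 + (11 + z) = 9 + z)
(D(-5) + d(20))² = (-38/(-5) + (9 + 20))² = (-38*(-⅕) + 29)² = (38/5 + 29)² = (183/5)² = 33489/25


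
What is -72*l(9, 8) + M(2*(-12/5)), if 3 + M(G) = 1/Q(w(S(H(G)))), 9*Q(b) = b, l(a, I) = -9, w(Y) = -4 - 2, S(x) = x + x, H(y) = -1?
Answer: 1287/2 ≈ 643.50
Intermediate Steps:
S(x) = 2*x
w(Y) = -6
Q(b) = b/9
M(G) = -9/2 (M(G) = -3 + 1/((⅑)*(-6)) = -3 + 1/(-⅔) = -3 - 3/2 = -9/2)
-72*l(9, 8) + M(2*(-12/5)) = -72*(-9) - 9/2 = 648 - 9/2 = 1287/2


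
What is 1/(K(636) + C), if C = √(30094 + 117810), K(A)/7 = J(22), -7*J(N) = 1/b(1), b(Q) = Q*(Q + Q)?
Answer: 2/591615 + 32*√2311/591615 ≈ 0.0026036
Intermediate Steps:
b(Q) = 2*Q² (b(Q) = Q*(2*Q) = 2*Q²)
J(N) = -1/14 (J(N) = -1/(7*(2*1²)) = -1/(7*(2*1)) = -⅐/2 = -⅐*½ = -1/14)
K(A) = -½ (K(A) = 7*(-1/14) = -½)
C = 8*√2311 (C = √147904 = 8*√2311 ≈ 384.58)
1/(K(636) + C) = 1/(-½ + 8*√2311)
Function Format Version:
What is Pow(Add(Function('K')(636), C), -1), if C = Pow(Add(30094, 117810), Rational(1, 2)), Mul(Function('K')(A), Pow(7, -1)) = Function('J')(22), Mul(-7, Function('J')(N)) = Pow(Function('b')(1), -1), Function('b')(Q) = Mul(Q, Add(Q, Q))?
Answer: Add(Rational(2, 591615), Mul(Rational(32, 591615), Pow(2311, Rational(1, 2)))) ≈ 0.0026036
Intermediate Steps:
Function('b')(Q) = Mul(2, Pow(Q, 2)) (Function('b')(Q) = Mul(Q, Mul(2, Q)) = Mul(2, Pow(Q, 2)))
Function('J')(N) = Rational(-1, 14) (Function('J')(N) = Mul(Rational(-1, 7), Pow(Mul(2, Pow(1, 2)), -1)) = Mul(Rational(-1, 7), Pow(Mul(2, 1), -1)) = Mul(Rational(-1, 7), Pow(2, -1)) = Mul(Rational(-1, 7), Rational(1, 2)) = Rational(-1, 14))
Function('K')(A) = Rational(-1, 2) (Function('K')(A) = Mul(7, Rational(-1, 14)) = Rational(-1, 2))
C = Mul(8, Pow(2311, Rational(1, 2))) (C = Pow(147904, Rational(1, 2)) = Mul(8, Pow(2311, Rational(1, 2))) ≈ 384.58)
Pow(Add(Function('K')(636), C), -1) = Pow(Add(Rational(-1, 2), Mul(8, Pow(2311, Rational(1, 2)))), -1)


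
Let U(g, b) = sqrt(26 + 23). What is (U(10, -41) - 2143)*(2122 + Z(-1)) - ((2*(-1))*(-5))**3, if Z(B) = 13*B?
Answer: -4505824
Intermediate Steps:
U(g, b) = 7 (U(g, b) = sqrt(49) = 7)
(U(10, -41) - 2143)*(2122 + Z(-1)) - ((2*(-1))*(-5))**3 = (7 - 2143)*(2122 + 13*(-1)) - ((2*(-1))*(-5))**3 = -2136*(2122 - 13) - (-2*(-5))**3 = -2136*2109 - 1*10**3 = -4504824 - 1*1000 = -4504824 - 1000 = -4505824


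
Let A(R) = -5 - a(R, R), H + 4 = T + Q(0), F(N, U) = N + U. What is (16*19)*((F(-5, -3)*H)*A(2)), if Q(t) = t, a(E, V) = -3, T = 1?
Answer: -14592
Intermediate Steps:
H = -3 (H = -4 + (1 + 0) = -4 + 1 = -3)
A(R) = -2 (A(R) = -5 - 1*(-3) = -5 + 3 = -2)
(16*19)*((F(-5, -3)*H)*A(2)) = (16*19)*(((-5 - 3)*(-3))*(-2)) = 304*(-8*(-3)*(-2)) = 304*(24*(-2)) = 304*(-48) = -14592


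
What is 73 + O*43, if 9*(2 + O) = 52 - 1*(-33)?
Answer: 3538/9 ≈ 393.11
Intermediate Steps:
O = 67/9 (O = -2 + (52 - 1*(-33))/9 = -2 + (52 + 33)/9 = -2 + (1/9)*85 = -2 + 85/9 = 67/9 ≈ 7.4444)
73 + O*43 = 73 + (67/9)*43 = 73 + 2881/9 = 3538/9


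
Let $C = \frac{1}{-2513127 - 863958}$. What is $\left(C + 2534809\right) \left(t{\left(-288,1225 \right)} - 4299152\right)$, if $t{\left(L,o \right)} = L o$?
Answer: $- \frac{39821943988864443328}{3377085} \approx -1.1792 \cdot 10^{13}$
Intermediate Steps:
$C = - \frac{1}{3377085}$ ($C = \frac{1}{-3377085} = - \frac{1}{3377085} \approx -2.9611 \cdot 10^{-7}$)
$\left(C + 2534809\right) \left(t{\left(-288,1225 \right)} - 4299152\right) = \left(- \frac{1}{3377085} + 2534809\right) \left(\left(-288\right) 1225 - 4299152\right) = \frac{8560265451764 \left(-352800 - 4299152\right)}{3377085} = \frac{8560265451764}{3377085} \left(-4651952\right) = - \frac{39821943988864443328}{3377085}$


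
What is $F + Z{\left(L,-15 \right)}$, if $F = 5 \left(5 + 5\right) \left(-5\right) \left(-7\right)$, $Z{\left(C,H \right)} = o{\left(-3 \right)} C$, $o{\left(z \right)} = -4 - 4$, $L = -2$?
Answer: $1766$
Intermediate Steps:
$o{\left(z \right)} = -8$
$Z{\left(C,H \right)} = - 8 C$
$F = 1750$ ($F = 5 \cdot 10 \left(-5\right) \left(-7\right) = 50 \left(-5\right) \left(-7\right) = \left(-250\right) \left(-7\right) = 1750$)
$F + Z{\left(L,-15 \right)} = 1750 - -16 = 1750 + 16 = 1766$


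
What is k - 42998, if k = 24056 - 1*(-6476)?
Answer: -12466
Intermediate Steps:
k = 30532 (k = 24056 + 6476 = 30532)
k - 42998 = 30532 - 42998 = -12466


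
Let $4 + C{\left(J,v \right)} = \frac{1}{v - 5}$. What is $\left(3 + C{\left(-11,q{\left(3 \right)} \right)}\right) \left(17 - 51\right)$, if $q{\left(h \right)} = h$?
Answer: $51$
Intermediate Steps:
$C{\left(J,v \right)} = -4 + \frac{1}{-5 + v}$ ($C{\left(J,v \right)} = -4 + \frac{1}{v - 5} = -4 + \frac{1}{-5 + v}$)
$\left(3 + C{\left(-11,q{\left(3 \right)} \right)}\right) \left(17 - 51\right) = \left(3 + \frac{21 - 12}{-5 + 3}\right) \left(17 - 51\right) = \left(3 + \frac{21 - 12}{-2}\right) \left(17 - 51\right) = \left(3 - \frac{9}{2}\right) \left(-34\right) = \left(- \frac{3}{2}\right) \left(-34\right) = 51$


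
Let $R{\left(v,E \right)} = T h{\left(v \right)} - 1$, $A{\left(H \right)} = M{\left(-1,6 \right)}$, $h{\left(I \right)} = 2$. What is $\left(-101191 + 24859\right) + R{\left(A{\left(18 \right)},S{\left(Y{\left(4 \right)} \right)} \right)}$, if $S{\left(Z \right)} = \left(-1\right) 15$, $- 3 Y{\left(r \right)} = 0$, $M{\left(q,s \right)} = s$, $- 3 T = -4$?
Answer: $- \frac{228991}{3} \approx -76330.0$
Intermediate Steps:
$T = \frac{4}{3}$ ($T = \left(- \frac{1}{3}\right) \left(-4\right) = \frac{4}{3} \approx 1.3333$)
$Y{\left(r \right)} = 0$ ($Y{\left(r \right)} = \left(- \frac{1}{3}\right) 0 = 0$)
$S{\left(Z \right)} = -15$
$A{\left(H \right)} = 6$
$R{\left(v,E \right)} = \frac{5}{3}$ ($R{\left(v,E \right)} = \frac{4}{3} \cdot 2 - 1 = \frac{8}{3} - 1 = \frac{5}{3}$)
$\left(-101191 + 24859\right) + R{\left(A{\left(18 \right)},S{\left(Y{\left(4 \right)} \right)} \right)} = \left(-101191 + 24859\right) + \frac{5}{3} = -76332 + \frac{5}{3} = - \frac{228991}{3}$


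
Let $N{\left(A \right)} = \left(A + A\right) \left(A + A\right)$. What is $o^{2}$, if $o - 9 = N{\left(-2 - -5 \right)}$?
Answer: $2025$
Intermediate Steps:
$N{\left(A \right)} = 4 A^{2}$ ($N{\left(A \right)} = 2 A 2 A = 4 A^{2}$)
$o = 45$ ($o = 9 + 4 \left(-2 - -5\right)^{2} = 9 + 4 \left(-2 + 5\right)^{2} = 9 + 4 \cdot 3^{2} = 9 + 4 \cdot 9 = 9 + 36 = 45$)
$o^{2} = 45^{2} = 2025$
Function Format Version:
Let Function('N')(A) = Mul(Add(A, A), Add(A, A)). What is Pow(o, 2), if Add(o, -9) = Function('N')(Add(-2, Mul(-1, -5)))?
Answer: 2025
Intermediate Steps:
Function('N')(A) = Mul(4, Pow(A, 2)) (Function('N')(A) = Mul(Mul(2, A), Mul(2, A)) = Mul(4, Pow(A, 2)))
o = 45 (o = Add(9, Mul(4, Pow(Add(-2, Mul(-1, -5)), 2))) = Add(9, Mul(4, Pow(Add(-2, 5), 2))) = Add(9, Mul(4, Pow(3, 2))) = Add(9, Mul(4, 9)) = Add(9, 36) = 45)
Pow(o, 2) = Pow(45, 2) = 2025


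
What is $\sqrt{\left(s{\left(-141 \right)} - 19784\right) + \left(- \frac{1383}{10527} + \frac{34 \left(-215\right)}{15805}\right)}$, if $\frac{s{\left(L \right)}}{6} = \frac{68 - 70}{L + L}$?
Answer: $\frac{i \sqrt{52839206107385041}}{1634237} \approx 140.66 i$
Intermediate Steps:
$s{\left(L \right)} = - \frac{6}{L}$ ($s{\left(L \right)} = 6 \frac{68 - 70}{L + L} = 6 \left(- \frac{2}{2 L}\right) = 6 \left(- 2 \frac{1}{2 L}\right) = 6 \left(- \frac{1}{L}\right) = - \frac{6}{L}$)
$\sqrt{\left(s{\left(-141 \right)} - 19784\right) + \left(- \frac{1383}{10527} + \frac{34 \left(-215\right)}{15805}\right)} = \sqrt{\left(- \frac{6}{-141} - 19784\right) + \left(- \frac{1383}{10527} + \frac{34 \left(-215\right)}{15805}\right)} = \sqrt{\left(\left(-6\right) \left(- \frac{1}{141}\right) - 19784\right) - \frac{227151}{382481}} = \sqrt{\left(\frac{2}{47} - 19784\right) - \frac{227151}{382481}} = \sqrt{- \frac{929846}{47} - \frac{227151}{382481}} = \sqrt{- \frac{355659104023}{17976607}} = \frac{i \sqrt{52839206107385041}}{1634237}$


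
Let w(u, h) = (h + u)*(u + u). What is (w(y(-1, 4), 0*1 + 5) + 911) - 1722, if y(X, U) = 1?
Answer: -799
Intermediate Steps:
w(u, h) = 2*u*(h + u) (w(u, h) = (h + u)*(2*u) = 2*u*(h + u))
(w(y(-1, 4), 0*1 + 5) + 911) - 1722 = (2*1*((0*1 + 5) + 1) + 911) - 1722 = (2*1*((0 + 5) + 1) + 911) - 1722 = (2*1*(5 + 1) + 911) - 1722 = (2*1*6 + 911) - 1722 = (12 + 911) - 1722 = 923 - 1722 = -799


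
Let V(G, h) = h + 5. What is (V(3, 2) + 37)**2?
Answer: 1936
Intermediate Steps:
V(G, h) = 5 + h
(V(3, 2) + 37)**2 = ((5 + 2) + 37)**2 = (7 + 37)**2 = 44**2 = 1936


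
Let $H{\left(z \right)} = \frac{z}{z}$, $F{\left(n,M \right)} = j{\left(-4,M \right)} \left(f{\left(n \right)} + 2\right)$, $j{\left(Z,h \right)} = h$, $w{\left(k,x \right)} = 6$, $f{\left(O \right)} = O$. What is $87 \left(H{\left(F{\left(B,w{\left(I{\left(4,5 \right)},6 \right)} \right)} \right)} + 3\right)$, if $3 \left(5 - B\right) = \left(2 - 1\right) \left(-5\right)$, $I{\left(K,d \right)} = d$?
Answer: $348$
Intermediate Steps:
$B = \frac{20}{3}$ ($B = 5 - \frac{\left(2 - 1\right) \left(-5\right)}{3} = 5 - \frac{1 \left(-5\right)}{3} = 5 - - \frac{5}{3} = 5 + \frac{5}{3} = \frac{20}{3} \approx 6.6667$)
$F{\left(n,M \right)} = M \left(2 + n\right)$ ($F{\left(n,M \right)} = M \left(n + 2\right) = M \left(2 + n\right)$)
$H{\left(z \right)} = 1$
$87 \left(H{\left(F{\left(B,w{\left(I{\left(4,5 \right)},6 \right)} \right)} \right)} + 3\right) = 87 \left(1 + 3\right) = 87 \cdot 4 = 348$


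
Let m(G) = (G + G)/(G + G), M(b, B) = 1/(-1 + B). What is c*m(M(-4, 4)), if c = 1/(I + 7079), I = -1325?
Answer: 1/5754 ≈ 0.00017379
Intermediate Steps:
m(G) = 1 (m(G) = (2*G)/((2*G)) = (2*G)*(1/(2*G)) = 1)
c = 1/5754 (c = 1/(-1325 + 7079) = 1/5754 ≈ 0.00017379)
c*m(M(-4, 4)) = (1/5754)*1 = 1/5754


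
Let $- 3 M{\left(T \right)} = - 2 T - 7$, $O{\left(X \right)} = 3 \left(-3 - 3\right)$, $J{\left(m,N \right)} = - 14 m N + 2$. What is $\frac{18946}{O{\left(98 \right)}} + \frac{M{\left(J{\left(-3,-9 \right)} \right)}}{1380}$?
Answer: $- \frac{290555}{276} \approx -1052.7$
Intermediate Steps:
$J{\left(m,N \right)} = 2 - 14 N m$ ($J{\left(m,N \right)} = - 14 N m + 2 = 2 - 14 N m$)
$O{\left(X \right)} = -18$ ($O{\left(X \right)} = 3 \left(-6\right) = -18$)
$M{\left(T \right)} = \frac{7}{3} + \frac{2 T}{3}$ ($M{\left(T \right)} = - \frac{- 2 T - 7}{3} = - \frac{-7 - 2 T}{3} = \frac{7}{3} + \frac{2 T}{3}$)
$\frac{18946}{O{\left(98 \right)}} + \frac{M{\left(J{\left(-3,-9 \right)} \right)}}{1380} = \frac{18946}{-18} + \frac{\frac{7}{3} + \frac{2 \left(2 - \left(-126\right) \left(-3\right)\right)}{3}}{1380} = 18946 \left(- \frac{1}{18}\right) + \left(\frac{7}{3} + \frac{2 \left(2 - 378\right)}{3}\right) \frac{1}{1380} = - \frac{9473}{9} + \left(\frac{7}{3} + \frac{2}{3} \left(-376\right)\right) \frac{1}{1380} = - \frac{9473}{9} + \left(\frac{7}{3} - \frac{752}{3}\right) \frac{1}{1380} = - \frac{9473}{9} - \frac{149}{828} = - \frac{290555}{276}$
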